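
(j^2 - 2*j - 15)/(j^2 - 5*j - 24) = (j - 5)/(j - 8)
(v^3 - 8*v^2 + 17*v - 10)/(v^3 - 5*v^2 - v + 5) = (v - 2)/(v + 1)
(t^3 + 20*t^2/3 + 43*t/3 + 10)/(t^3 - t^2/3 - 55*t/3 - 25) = (t + 2)/(t - 5)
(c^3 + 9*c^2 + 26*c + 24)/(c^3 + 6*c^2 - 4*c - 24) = (c^2 + 7*c + 12)/(c^2 + 4*c - 12)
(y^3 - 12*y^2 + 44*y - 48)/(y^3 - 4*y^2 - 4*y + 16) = (y - 6)/(y + 2)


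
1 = 1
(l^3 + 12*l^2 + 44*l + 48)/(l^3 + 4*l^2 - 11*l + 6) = (l^2 + 6*l + 8)/(l^2 - 2*l + 1)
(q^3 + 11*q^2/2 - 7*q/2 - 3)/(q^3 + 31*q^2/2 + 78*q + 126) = (2*q^2 - q - 1)/(2*q^2 + 19*q + 42)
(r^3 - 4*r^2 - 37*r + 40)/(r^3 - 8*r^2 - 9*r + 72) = (r^2 + 4*r - 5)/(r^2 - 9)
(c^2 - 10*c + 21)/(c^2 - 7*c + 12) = (c - 7)/(c - 4)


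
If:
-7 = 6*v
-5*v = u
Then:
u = 35/6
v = -7/6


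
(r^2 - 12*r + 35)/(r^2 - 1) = (r^2 - 12*r + 35)/(r^2 - 1)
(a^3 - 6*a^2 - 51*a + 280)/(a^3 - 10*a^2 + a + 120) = (a + 7)/(a + 3)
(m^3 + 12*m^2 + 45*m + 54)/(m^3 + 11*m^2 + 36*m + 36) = (m + 3)/(m + 2)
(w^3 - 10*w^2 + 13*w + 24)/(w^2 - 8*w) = w - 2 - 3/w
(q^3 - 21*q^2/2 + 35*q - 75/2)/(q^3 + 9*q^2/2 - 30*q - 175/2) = (2*q^2 - 11*q + 15)/(2*q^2 + 19*q + 35)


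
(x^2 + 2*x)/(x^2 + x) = (x + 2)/(x + 1)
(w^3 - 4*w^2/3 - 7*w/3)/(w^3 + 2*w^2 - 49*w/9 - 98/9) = 3*w*(w + 1)/(3*w^2 + 13*w + 14)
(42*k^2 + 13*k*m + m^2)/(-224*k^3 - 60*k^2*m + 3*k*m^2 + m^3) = (-6*k - m)/(32*k^2 + 4*k*m - m^2)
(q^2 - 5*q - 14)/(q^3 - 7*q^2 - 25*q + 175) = (q + 2)/(q^2 - 25)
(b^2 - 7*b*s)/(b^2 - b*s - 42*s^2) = b/(b + 6*s)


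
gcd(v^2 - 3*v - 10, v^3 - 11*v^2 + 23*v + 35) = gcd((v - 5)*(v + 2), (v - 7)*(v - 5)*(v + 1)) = v - 5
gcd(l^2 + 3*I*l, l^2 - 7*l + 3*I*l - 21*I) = l + 3*I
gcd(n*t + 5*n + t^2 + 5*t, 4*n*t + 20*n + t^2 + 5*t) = t + 5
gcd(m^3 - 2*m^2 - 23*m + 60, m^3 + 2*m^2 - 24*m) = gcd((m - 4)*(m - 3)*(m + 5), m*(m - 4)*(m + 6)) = m - 4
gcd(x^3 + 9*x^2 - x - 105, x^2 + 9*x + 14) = x + 7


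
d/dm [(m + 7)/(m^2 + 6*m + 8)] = (m^2 + 6*m - 2*(m + 3)*(m + 7) + 8)/(m^2 + 6*m + 8)^2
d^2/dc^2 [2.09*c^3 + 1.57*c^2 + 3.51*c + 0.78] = 12.54*c + 3.14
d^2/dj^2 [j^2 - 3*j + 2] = 2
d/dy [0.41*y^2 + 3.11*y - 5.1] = 0.82*y + 3.11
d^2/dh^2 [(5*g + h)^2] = 2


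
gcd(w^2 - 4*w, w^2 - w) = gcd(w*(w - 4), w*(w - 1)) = w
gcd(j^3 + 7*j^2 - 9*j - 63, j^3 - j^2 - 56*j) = j + 7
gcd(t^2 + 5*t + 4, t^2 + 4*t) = t + 4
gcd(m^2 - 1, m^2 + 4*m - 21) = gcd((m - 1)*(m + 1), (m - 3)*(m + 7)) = 1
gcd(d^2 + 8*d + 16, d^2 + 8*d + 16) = d^2 + 8*d + 16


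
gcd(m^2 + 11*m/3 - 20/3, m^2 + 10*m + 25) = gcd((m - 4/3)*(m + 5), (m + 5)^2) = m + 5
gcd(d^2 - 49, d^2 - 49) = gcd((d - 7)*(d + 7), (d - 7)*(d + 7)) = d^2 - 49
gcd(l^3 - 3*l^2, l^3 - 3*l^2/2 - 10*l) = l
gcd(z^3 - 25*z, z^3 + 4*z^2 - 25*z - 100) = z^2 - 25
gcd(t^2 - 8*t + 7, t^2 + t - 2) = t - 1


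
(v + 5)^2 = v^2 + 10*v + 25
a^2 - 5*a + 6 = (a - 3)*(a - 2)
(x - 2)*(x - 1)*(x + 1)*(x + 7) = x^4 + 5*x^3 - 15*x^2 - 5*x + 14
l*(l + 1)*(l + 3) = l^3 + 4*l^2 + 3*l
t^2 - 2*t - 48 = (t - 8)*(t + 6)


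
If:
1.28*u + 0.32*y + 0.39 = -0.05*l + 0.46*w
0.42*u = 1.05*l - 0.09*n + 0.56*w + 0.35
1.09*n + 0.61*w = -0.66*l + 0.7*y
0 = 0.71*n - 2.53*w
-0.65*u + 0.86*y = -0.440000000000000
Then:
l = -0.38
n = -0.15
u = -0.15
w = -0.04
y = -0.62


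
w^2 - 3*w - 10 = (w - 5)*(w + 2)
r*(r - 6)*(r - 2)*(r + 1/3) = r^4 - 23*r^3/3 + 28*r^2/3 + 4*r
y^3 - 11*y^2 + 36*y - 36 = (y - 6)*(y - 3)*(y - 2)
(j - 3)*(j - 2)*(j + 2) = j^3 - 3*j^2 - 4*j + 12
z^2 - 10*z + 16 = (z - 8)*(z - 2)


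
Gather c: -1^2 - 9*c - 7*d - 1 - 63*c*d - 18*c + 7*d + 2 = c*(-63*d - 27)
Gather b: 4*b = 4*b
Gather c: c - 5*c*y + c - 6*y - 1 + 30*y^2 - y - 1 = c*(2 - 5*y) + 30*y^2 - 7*y - 2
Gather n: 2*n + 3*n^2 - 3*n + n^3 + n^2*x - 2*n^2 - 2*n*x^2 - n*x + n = n^3 + n^2*(x + 1) + n*(-2*x^2 - x)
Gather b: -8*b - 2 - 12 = -8*b - 14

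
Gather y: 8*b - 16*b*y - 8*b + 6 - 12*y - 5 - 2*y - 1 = y*(-16*b - 14)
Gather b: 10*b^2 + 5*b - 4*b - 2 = 10*b^2 + b - 2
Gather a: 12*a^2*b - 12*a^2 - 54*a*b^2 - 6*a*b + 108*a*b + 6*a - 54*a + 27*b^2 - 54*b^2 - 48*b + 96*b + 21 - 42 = a^2*(12*b - 12) + a*(-54*b^2 + 102*b - 48) - 27*b^2 + 48*b - 21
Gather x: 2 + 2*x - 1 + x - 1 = 3*x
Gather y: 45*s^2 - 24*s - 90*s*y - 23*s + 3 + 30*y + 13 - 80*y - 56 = 45*s^2 - 47*s + y*(-90*s - 50) - 40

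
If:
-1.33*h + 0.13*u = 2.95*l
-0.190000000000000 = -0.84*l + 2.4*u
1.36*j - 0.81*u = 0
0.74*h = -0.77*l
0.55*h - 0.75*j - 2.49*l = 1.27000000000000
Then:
No Solution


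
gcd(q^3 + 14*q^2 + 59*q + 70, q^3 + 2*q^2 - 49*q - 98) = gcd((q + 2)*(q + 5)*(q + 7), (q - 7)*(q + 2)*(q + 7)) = q^2 + 9*q + 14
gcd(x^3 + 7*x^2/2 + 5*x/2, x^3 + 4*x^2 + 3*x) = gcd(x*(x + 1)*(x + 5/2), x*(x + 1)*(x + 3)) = x^2 + x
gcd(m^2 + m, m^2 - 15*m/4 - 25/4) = 1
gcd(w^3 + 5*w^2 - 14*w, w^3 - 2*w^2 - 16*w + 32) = w - 2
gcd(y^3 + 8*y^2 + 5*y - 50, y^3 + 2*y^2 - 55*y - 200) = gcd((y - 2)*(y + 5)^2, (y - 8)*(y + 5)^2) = y^2 + 10*y + 25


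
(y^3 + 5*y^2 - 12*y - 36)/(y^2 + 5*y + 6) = (y^2 + 3*y - 18)/(y + 3)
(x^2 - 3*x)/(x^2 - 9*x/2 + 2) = 2*x*(x - 3)/(2*x^2 - 9*x + 4)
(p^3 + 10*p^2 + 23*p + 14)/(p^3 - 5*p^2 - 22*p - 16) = (p + 7)/(p - 8)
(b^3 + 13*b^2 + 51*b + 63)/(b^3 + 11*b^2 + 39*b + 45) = (b + 7)/(b + 5)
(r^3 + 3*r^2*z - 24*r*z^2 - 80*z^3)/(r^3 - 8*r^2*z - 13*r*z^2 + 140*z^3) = (-r - 4*z)/(-r + 7*z)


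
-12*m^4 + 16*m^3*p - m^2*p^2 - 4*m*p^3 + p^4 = (-3*m + p)*(-2*m + p)*(-m + p)*(2*m + p)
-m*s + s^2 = s*(-m + s)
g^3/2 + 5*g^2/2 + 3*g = g*(g/2 + 1)*(g + 3)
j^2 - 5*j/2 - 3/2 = (j - 3)*(j + 1/2)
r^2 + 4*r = r*(r + 4)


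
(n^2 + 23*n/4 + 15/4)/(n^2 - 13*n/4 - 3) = (n + 5)/(n - 4)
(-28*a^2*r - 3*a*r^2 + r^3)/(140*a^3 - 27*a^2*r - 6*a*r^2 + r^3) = r*(4*a + r)/(-20*a^2 + a*r + r^2)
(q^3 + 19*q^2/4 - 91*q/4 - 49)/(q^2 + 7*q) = q - 9/4 - 7/q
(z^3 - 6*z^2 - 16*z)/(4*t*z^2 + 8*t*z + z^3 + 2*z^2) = (z - 8)/(4*t + z)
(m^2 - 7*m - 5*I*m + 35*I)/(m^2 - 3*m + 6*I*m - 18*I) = (m^2 + m*(-7 - 5*I) + 35*I)/(m^2 + m*(-3 + 6*I) - 18*I)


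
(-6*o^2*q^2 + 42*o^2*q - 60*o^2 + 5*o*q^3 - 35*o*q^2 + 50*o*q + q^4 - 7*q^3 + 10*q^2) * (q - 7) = -6*o^2*q^3 + 84*o^2*q^2 - 354*o^2*q + 420*o^2 + 5*o*q^4 - 70*o*q^3 + 295*o*q^2 - 350*o*q + q^5 - 14*q^4 + 59*q^3 - 70*q^2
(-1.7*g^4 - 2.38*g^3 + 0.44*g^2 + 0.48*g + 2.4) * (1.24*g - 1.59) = -2.108*g^5 - 0.2482*g^4 + 4.3298*g^3 - 0.1044*g^2 + 2.2128*g - 3.816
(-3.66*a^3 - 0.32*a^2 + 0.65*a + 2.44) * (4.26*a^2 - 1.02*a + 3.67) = -15.5916*a^5 + 2.37*a^4 - 10.3368*a^3 + 8.557*a^2 - 0.1033*a + 8.9548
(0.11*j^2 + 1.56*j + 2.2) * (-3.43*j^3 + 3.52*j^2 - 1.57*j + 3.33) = -0.3773*j^5 - 4.9636*j^4 - 2.2275*j^3 + 5.6611*j^2 + 1.7408*j + 7.326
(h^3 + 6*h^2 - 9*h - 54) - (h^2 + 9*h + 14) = h^3 + 5*h^2 - 18*h - 68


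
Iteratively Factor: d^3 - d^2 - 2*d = (d + 1)*(d^2 - 2*d) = d*(d + 1)*(d - 2)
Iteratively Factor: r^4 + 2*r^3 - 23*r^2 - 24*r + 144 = (r + 4)*(r^3 - 2*r^2 - 15*r + 36) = (r - 3)*(r + 4)*(r^2 + r - 12) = (r - 3)*(r + 4)^2*(r - 3)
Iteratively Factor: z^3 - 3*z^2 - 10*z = (z - 5)*(z^2 + 2*z) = z*(z - 5)*(z + 2)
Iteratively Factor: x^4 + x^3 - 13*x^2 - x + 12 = (x - 1)*(x^3 + 2*x^2 - 11*x - 12) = (x - 3)*(x - 1)*(x^2 + 5*x + 4) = (x - 3)*(x - 1)*(x + 1)*(x + 4)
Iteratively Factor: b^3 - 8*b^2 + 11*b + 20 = (b + 1)*(b^2 - 9*b + 20) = (b - 4)*(b + 1)*(b - 5)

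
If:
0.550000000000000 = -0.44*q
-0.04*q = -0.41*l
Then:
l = -0.12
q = -1.25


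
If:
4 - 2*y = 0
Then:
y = 2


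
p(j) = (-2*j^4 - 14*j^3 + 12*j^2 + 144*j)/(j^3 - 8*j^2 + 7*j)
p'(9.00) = 46.03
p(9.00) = -146.25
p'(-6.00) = -0.40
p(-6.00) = 0.00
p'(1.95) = 31.33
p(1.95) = -20.71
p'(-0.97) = 7.01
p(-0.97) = 7.71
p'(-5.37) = -0.18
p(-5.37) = -0.18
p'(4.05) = 22.42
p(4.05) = 18.88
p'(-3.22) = 1.14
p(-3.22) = 0.63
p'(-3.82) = 0.63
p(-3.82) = 0.10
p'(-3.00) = 1.36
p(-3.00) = 0.90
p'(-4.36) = 0.29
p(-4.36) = -0.14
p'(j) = (-3*j^2 + 16*j - 7)*(-2*j^4 - 14*j^3 + 12*j^2 + 144*j)/(j^3 - 8*j^2 + 7*j)^2 + (-8*j^3 - 42*j^2 + 24*j + 144)/(j^3 - 8*j^2 + 7*j) = 2*(-j^4 + 16*j^3 + 29*j^2 - 242*j + 618)/(j^4 - 16*j^3 + 78*j^2 - 112*j + 49)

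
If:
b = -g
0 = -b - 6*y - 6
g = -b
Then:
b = -6*y - 6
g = 6*y + 6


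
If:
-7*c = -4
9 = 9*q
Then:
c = 4/7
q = 1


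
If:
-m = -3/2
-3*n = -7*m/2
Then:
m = 3/2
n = 7/4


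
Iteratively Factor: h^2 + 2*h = (h)*(h + 2)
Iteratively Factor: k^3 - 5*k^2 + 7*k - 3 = (k - 3)*(k^2 - 2*k + 1) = (k - 3)*(k - 1)*(k - 1)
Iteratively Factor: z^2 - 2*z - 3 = (z + 1)*(z - 3)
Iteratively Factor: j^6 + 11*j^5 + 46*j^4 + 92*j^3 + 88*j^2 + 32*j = (j + 1)*(j^5 + 10*j^4 + 36*j^3 + 56*j^2 + 32*j) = (j + 1)*(j + 4)*(j^4 + 6*j^3 + 12*j^2 + 8*j) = (j + 1)*(j + 2)*(j + 4)*(j^3 + 4*j^2 + 4*j) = (j + 1)*(j + 2)^2*(j + 4)*(j^2 + 2*j) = (j + 1)*(j + 2)^3*(j + 4)*(j)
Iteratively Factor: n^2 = (n)*(n)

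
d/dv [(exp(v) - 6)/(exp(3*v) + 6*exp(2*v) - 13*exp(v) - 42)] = (-(exp(v) - 6)*(3*exp(2*v) + 12*exp(v) - 13) + exp(3*v) + 6*exp(2*v) - 13*exp(v) - 42)*exp(v)/(exp(3*v) + 6*exp(2*v) - 13*exp(v) - 42)^2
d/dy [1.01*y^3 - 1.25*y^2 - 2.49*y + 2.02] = 3.03*y^2 - 2.5*y - 2.49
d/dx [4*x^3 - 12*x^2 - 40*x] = 12*x^2 - 24*x - 40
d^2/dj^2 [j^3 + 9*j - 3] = 6*j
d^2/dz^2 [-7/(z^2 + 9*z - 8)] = 14*(z^2 + 9*z - (2*z + 9)^2 - 8)/(z^2 + 9*z - 8)^3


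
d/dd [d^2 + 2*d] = 2*d + 2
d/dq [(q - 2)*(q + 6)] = 2*q + 4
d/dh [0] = 0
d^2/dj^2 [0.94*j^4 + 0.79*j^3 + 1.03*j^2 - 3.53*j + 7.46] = 11.28*j^2 + 4.74*j + 2.06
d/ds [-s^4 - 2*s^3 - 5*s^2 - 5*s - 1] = -4*s^3 - 6*s^2 - 10*s - 5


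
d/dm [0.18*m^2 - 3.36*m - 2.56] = 0.36*m - 3.36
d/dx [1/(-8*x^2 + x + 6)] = (16*x - 1)/(-8*x^2 + x + 6)^2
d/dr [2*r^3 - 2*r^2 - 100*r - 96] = 6*r^2 - 4*r - 100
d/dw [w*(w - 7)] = 2*w - 7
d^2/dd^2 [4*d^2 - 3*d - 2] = 8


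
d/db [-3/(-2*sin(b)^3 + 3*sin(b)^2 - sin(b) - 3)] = 3*(-6*sin(b)^2 + 6*sin(b) - 1)*cos(b)/(2*sin(b)^3 - 3*sin(b)^2 + sin(b) + 3)^2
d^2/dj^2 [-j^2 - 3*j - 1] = -2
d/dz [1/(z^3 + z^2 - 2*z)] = (-3*z^2 - 2*z + 2)/(z^2*(z^2 + z - 2)^2)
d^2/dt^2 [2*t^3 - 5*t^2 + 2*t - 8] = 12*t - 10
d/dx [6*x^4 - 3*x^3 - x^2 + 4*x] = 24*x^3 - 9*x^2 - 2*x + 4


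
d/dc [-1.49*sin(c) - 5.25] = -1.49*cos(c)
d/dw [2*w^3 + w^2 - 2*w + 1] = 6*w^2 + 2*w - 2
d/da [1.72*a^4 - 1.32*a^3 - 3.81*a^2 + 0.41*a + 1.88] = 6.88*a^3 - 3.96*a^2 - 7.62*a + 0.41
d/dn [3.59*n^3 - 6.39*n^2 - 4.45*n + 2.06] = 10.77*n^2 - 12.78*n - 4.45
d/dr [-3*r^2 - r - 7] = -6*r - 1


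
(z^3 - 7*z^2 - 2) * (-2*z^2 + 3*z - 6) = -2*z^5 + 17*z^4 - 27*z^3 + 46*z^2 - 6*z + 12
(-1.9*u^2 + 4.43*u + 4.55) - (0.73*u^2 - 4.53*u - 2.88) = -2.63*u^2 + 8.96*u + 7.43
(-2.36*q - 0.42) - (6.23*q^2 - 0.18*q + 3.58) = -6.23*q^2 - 2.18*q - 4.0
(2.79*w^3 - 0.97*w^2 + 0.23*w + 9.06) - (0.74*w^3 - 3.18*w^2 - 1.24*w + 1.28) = 2.05*w^3 + 2.21*w^2 + 1.47*w + 7.78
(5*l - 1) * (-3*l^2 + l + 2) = -15*l^3 + 8*l^2 + 9*l - 2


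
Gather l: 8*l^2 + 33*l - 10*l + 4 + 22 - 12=8*l^2 + 23*l + 14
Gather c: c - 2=c - 2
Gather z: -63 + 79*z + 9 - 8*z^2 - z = -8*z^2 + 78*z - 54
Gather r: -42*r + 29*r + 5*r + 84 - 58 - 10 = 16 - 8*r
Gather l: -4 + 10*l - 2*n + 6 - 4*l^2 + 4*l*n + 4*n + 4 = -4*l^2 + l*(4*n + 10) + 2*n + 6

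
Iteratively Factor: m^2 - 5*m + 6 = (m - 3)*(m - 2)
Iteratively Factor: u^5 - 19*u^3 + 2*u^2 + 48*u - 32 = (u - 4)*(u^4 + 4*u^3 - 3*u^2 - 10*u + 8) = (u - 4)*(u + 2)*(u^3 + 2*u^2 - 7*u + 4) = (u - 4)*(u - 1)*(u + 2)*(u^2 + 3*u - 4) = (u - 4)*(u - 1)*(u + 2)*(u + 4)*(u - 1)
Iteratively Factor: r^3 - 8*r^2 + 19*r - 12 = (r - 3)*(r^2 - 5*r + 4) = (r - 4)*(r - 3)*(r - 1)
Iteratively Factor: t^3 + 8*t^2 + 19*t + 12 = (t + 1)*(t^2 + 7*t + 12) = (t + 1)*(t + 4)*(t + 3)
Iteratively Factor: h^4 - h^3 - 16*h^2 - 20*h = (h - 5)*(h^3 + 4*h^2 + 4*h) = (h - 5)*(h + 2)*(h^2 + 2*h) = h*(h - 5)*(h + 2)*(h + 2)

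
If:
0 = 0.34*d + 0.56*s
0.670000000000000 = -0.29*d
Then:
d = -2.31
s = 1.40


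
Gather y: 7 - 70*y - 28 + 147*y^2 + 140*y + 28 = 147*y^2 + 70*y + 7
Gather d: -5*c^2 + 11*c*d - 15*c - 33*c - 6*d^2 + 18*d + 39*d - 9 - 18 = -5*c^2 - 48*c - 6*d^2 + d*(11*c + 57) - 27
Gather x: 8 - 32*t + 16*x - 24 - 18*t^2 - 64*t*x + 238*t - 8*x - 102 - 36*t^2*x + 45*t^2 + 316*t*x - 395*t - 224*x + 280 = 27*t^2 - 189*t + x*(-36*t^2 + 252*t - 216) + 162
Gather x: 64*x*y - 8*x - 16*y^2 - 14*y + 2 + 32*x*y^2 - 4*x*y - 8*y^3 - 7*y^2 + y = x*(32*y^2 + 60*y - 8) - 8*y^3 - 23*y^2 - 13*y + 2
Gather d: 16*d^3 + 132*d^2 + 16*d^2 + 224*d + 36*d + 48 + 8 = 16*d^3 + 148*d^2 + 260*d + 56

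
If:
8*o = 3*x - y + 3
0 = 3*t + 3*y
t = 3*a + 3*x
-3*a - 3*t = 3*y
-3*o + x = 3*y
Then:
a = 0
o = 15/31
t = 27/62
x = 9/62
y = -27/62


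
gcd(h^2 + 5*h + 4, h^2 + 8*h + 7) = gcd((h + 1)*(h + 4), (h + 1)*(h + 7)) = h + 1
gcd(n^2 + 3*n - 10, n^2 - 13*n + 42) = 1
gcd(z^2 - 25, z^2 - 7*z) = 1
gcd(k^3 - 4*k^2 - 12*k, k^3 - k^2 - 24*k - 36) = k^2 - 4*k - 12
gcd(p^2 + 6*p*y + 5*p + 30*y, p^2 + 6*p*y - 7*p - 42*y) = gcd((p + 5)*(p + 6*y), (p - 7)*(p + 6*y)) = p + 6*y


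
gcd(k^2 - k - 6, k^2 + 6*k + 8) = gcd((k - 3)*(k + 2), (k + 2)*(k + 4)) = k + 2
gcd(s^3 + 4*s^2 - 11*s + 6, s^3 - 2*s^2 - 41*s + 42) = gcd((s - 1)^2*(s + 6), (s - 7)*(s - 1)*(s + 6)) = s^2 + 5*s - 6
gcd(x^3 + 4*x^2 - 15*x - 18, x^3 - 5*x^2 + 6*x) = x - 3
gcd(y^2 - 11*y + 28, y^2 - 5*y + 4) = y - 4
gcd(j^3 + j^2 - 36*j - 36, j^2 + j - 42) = j - 6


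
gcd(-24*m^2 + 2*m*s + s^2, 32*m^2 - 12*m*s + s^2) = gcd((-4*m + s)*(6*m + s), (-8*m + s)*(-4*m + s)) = -4*m + s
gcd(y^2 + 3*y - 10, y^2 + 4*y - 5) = y + 5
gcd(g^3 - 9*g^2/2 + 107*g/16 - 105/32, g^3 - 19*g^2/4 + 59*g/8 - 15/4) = g^2 - 11*g/4 + 15/8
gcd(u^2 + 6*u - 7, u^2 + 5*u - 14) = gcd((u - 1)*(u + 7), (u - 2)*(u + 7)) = u + 7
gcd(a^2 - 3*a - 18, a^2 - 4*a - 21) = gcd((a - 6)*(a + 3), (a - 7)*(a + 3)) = a + 3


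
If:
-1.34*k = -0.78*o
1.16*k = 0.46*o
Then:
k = 0.00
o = 0.00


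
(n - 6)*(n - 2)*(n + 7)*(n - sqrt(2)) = n^4 - sqrt(2)*n^3 - n^3 - 44*n^2 + sqrt(2)*n^2 + 44*sqrt(2)*n + 84*n - 84*sqrt(2)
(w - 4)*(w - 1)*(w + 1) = w^3 - 4*w^2 - w + 4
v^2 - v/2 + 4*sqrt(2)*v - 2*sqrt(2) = (v - 1/2)*(v + 4*sqrt(2))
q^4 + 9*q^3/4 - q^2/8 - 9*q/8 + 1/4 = (q - 1/2)*(q - 1/4)*(q + 1)*(q + 2)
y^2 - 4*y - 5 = (y - 5)*(y + 1)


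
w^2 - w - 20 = (w - 5)*(w + 4)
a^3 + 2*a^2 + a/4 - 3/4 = (a - 1/2)*(a + 1)*(a + 3/2)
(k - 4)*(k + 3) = k^2 - k - 12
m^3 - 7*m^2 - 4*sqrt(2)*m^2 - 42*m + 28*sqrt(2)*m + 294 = (m - 7)*(m - 7*sqrt(2))*(m + 3*sqrt(2))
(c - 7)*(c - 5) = c^2 - 12*c + 35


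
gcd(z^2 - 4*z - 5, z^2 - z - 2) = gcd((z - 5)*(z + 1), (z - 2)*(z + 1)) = z + 1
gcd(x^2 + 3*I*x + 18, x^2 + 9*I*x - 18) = x + 6*I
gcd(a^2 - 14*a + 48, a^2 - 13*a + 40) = a - 8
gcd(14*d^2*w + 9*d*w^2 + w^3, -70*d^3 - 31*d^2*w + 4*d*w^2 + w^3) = 14*d^2 + 9*d*w + w^2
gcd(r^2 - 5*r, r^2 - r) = r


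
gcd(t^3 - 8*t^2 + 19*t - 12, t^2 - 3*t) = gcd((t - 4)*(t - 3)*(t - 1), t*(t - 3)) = t - 3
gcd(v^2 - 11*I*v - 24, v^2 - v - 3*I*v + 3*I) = v - 3*I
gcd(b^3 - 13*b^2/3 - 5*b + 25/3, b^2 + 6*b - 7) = b - 1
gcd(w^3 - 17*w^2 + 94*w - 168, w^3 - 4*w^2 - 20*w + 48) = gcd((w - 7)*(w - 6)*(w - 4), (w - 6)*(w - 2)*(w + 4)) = w - 6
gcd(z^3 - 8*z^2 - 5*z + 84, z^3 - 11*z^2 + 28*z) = z^2 - 11*z + 28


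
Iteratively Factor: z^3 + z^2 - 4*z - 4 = (z + 2)*(z^2 - z - 2) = (z - 2)*(z + 2)*(z + 1)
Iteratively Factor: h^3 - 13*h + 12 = (h - 1)*(h^2 + h - 12) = (h - 3)*(h - 1)*(h + 4)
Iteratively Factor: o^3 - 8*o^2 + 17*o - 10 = (o - 1)*(o^2 - 7*o + 10) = (o - 2)*(o - 1)*(o - 5)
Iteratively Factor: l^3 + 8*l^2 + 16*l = (l + 4)*(l^2 + 4*l) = l*(l + 4)*(l + 4)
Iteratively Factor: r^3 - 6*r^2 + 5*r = (r - 1)*(r^2 - 5*r) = r*(r - 1)*(r - 5)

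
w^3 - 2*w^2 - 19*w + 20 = (w - 5)*(w - 1)*(w + 4)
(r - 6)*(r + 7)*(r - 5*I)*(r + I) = r^4 + r^3 - 4*I*r^3 - 37*r^2 - 4*I*r^2 + 5*r + 168*I*r - 210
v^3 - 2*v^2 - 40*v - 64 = (v - 8)*(v + 2)*(v + 4)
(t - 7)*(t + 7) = t^2 - 49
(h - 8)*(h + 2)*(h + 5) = h^3 - h^2 - 46*h - 80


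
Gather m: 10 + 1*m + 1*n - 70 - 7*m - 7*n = -6*m - 6*n - 60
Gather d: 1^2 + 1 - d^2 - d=-d^2 - d + 2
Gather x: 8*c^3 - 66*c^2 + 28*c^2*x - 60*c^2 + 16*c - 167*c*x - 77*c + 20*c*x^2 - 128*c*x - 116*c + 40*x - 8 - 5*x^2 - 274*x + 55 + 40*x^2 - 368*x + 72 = 8*c^3 - 126*c^2 - 177*c + x^2*(20*c + 35) + x*(28*c^2 - 295*c - 602) + 119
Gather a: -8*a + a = -7*a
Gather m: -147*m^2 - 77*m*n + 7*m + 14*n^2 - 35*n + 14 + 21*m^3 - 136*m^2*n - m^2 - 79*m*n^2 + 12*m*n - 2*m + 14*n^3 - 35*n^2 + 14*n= 21*m^3 + m^2*(-136*n - 148) + m*(-79*n^2 - 65*n + 5) + 14*n^3 - 21*n^2 - 21*n + 14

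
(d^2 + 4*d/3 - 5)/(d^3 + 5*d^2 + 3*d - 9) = (d - 5/3)/(d^2 + 2*d - 3)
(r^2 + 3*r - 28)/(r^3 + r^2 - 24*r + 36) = (r^2 + 3*r - 28)/(r^3 + r^2 - 24*r + 36)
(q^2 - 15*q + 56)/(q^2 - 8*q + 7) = (q - 8)/(q - 1)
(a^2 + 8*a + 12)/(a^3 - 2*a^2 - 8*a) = (a + 6)/(a*(a - 4))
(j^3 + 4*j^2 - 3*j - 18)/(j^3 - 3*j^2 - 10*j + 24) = (j + 3)/(j - 4)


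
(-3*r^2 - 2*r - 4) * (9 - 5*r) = 15*r^3 - 17*r^2 + 2*r - 36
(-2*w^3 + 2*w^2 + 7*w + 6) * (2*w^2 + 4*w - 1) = -4*w^5 - 4*w^4 + 24*w^3 + 38*w^2 + 17*w - 6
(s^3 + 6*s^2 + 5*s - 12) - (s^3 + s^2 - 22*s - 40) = 5*s^2 + 27*s + 28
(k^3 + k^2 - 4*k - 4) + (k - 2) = k^3 + k^2 - 3*k - 6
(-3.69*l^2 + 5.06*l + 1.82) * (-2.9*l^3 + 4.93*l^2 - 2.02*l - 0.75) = 10.701*l^5 - 32.8657*l^4 + 27.1216*l^3 + 1.5189*l^2 - 7.4714*l - 1.365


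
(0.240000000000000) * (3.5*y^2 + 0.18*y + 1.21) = 0.84*y^2 + 0.0432*y + 0.2904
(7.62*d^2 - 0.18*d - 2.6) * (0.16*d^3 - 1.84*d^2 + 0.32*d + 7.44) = 1.2192*d^5 - 14.0496*d^4 + 2.3536*d^3 + 61.4192*d^2 - 2.1712*d - 19.344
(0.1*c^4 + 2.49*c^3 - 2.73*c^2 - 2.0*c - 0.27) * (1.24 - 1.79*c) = -0.179*c^5 - 4.3331*c^4 + 7.9743*c^3 + 0.1948*c^2 - 1.9967*c - 0.3348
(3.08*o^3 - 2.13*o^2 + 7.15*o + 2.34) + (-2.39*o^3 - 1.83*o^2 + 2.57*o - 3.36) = 0.69*o^3 - 3.96*o^2 + 9.72*o - 1.02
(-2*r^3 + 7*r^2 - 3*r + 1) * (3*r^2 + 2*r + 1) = -6*r^5 + 17*r^4 + 3*r^3 + 4*r^2 - r + 1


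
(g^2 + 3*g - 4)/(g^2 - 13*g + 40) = (g^2 + 3*g - 4)/(g^2 - 13*g + 40)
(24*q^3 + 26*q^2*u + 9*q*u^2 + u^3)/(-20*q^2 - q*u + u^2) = (-6*q^2 - 5*q*u - u^2)/(5*q - u)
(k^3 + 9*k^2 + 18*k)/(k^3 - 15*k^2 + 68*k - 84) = k*(k^2 + 9*k + 18)/(k^3 - 15*k^2 + 68*k - 84)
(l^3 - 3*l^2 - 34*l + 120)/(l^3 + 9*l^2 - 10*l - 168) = (l - 5)/(l + 7)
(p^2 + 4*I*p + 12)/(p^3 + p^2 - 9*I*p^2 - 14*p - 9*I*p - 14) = (p + 6*I)/(p^2 + p*(1 - 7*I) - 7*I)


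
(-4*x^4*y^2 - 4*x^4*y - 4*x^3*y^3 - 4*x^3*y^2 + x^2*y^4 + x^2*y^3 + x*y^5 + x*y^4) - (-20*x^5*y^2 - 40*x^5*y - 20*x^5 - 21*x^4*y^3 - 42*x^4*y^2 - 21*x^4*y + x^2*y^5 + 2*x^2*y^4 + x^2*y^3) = 20*x^5*y^2 + 40*x^5*y + 20*x^5 + 21*x^4*y^3 + 38*x^4*y^2 + 17*x^4*y - 4*x^3*y^3 - 4*x^3*y^2 - x^2*y^5 - x^2*y^4 + x*y^5 + x*y^4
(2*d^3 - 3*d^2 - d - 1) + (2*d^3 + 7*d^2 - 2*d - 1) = 4*d^3 + 4*d^2 - 3*d - 2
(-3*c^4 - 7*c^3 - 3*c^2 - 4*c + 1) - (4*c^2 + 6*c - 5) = -3*c^4 - 7*c^3 - 7*c^2 - 10*c + 6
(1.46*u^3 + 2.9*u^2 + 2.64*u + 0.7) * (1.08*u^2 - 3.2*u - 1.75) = 1.5768*u^5 - 1.54*u^4 - 8.9838*u^3 - 12.767*u^2 - 6.86*u - 1.225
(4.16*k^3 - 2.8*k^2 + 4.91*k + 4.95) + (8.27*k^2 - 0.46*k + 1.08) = 4.16*k^3 + 5.47*k^2 + 4.45*k + 6.03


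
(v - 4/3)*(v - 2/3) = v^2 - 2*v + 8/9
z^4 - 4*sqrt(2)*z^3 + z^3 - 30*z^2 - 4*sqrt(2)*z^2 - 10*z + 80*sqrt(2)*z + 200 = (z - 4)*(z + 5)*(z - 5*sqrt(2))*(z + sqrt(2))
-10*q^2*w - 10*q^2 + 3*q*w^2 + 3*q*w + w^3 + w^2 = (-2*q + w)*(5*q + w)*(w + 1)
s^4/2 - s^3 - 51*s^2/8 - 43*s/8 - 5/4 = (s/2 + 1)*(s - 5)*(s + 1/2)^2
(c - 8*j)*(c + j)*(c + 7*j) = c^3 - 57*c*j^2 - 56*j^3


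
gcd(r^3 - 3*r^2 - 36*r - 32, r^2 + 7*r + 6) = r + 1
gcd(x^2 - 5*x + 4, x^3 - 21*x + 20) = x^2 - 5*x + 4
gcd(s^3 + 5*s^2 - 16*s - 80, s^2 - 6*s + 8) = s - 4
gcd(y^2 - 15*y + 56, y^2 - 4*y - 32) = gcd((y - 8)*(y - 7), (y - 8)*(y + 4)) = y - 8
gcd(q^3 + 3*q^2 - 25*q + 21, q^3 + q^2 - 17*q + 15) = q^2 - 4*q + 3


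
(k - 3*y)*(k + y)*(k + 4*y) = k^3 + 2*k^2*y - 11*k*y^2 - 12*y^3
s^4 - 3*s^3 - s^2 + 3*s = s*(s - 3)*(s - 1)*(s + 1)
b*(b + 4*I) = b^2 + 4*I*b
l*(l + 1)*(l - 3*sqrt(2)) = l^3 - 3*sqrt(2)*l^2 + l^2 - 3*sqrt(2)*l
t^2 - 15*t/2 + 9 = (t - 6)*(t - 3/2)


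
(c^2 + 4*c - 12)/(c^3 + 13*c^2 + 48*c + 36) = (c - 2)/(c^2 + 7*c + 6)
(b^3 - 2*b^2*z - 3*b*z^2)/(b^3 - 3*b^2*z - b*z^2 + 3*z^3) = b/(b - z)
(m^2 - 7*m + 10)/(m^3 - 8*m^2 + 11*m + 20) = (m - 2)/(m^2 - 3*m - 4)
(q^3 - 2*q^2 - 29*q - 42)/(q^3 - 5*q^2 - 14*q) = (q + 3)/q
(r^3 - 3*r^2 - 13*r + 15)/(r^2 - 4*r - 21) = (r^2 - 6*r + 5)/(r - 7)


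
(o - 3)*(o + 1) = o^2 - 2*o - 3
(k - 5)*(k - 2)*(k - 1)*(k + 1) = k^4 - 7*k^3 + 9*k^2 + 7*k - 10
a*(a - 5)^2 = a^3 - 10*a^2 + 25*a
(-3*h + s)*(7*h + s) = -21*h^2 + 4*h*s + s^2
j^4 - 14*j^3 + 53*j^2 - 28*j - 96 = (j - 8)*(j - 4)*(j - 3)*(j + 1)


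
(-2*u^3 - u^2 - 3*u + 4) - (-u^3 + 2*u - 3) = -u^3 - u^2 - 5*u + 7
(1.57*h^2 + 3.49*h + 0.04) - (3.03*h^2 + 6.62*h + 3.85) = -1.46*h^2 - 3.13*h - 3.81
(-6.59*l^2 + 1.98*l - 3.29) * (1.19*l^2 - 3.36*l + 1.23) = -7.8421*l^4 + 24.4986*l^3 - 18.6736*l^2 + 13.4898*l - 4.0467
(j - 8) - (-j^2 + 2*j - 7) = j^2 - j - 1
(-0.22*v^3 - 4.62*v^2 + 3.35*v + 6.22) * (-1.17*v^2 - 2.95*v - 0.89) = 0.2574*v^5 + 6.0544*v^4 + 9.9053*v^3 - 13.0481*v^2 - 21.3305*v - 5.5358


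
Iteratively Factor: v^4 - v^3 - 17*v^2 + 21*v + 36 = (v + 4)*(v^3 - 5*v^2 + 3*v + 9) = (v - 3)*(v + 4)*(v^2 - 2*v - 3) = (v - 3)^2*(v + 4)*(v + 1)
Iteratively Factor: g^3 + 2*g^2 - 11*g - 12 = (g + 1)*(g^2 + g - 12) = (g + 1)*(g + 4)*(g - 3)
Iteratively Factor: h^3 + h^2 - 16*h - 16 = (h + 4)*(h^2 - 3*h - 4) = (h + 1)*(h + 4)*(h - 4)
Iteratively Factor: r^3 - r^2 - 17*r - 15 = (r + 1)*(r^2 - 2*r - 15) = (r - 5)*(r + 1)*(r + 3)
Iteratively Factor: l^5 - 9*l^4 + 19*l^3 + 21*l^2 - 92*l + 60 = (l - 5)*(l^4 - 4*l^3 - l^2 + 16*l - 12) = (l - 5)*(l - 2)*(l^3 - 2*l^2 - 5*l + 6) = (l - 5)*(l - 2)*(l - 1)*(l^2 - l - 6) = (l - 5)*(l - 2)*(l - 1)*(l + 2)*(l - 3)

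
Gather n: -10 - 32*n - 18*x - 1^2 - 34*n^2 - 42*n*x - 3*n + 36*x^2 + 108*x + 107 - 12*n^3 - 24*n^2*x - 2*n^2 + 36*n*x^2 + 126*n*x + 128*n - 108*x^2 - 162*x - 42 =-12*n^3 + n^2*(-24*x - 36) + n*(36*x^2 + 84*x + 93) - 72*x^2 - 72*x + 54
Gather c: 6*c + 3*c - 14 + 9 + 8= 9*c + 3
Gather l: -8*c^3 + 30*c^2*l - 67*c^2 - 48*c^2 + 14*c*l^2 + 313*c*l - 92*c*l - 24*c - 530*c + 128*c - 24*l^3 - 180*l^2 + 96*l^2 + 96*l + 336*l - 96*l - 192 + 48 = -8*c^3 - 115*c^2 - 426*c - 24*l^3 + l^2*(14*c - 84) + l*(30*c^2 + 221*c + 336) - 144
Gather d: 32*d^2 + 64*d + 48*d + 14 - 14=32*d^2 + 112*d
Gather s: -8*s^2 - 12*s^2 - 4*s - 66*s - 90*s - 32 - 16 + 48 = -20*s^2 - 160*s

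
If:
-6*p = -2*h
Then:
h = 3*p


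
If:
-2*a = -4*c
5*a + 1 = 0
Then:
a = -1/5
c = -1/10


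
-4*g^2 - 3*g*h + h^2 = (-4*g + h)*(g + h)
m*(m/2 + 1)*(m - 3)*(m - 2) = m^4/2 - 3*m^3/2 - 2*m^2 + 6*m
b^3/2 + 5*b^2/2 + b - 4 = (b/2 + 1)*(b - 1)*(b + 4)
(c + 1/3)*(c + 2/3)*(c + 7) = c^3 + 8*c^2 + 65*c/9 + 14/9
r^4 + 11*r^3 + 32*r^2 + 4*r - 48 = (r - 1)*(r + 2)*(r + 4)*(r + 6)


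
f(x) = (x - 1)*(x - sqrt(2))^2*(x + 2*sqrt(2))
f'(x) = (x - 1)*(x - sqrt(2))^2 + (x - 1)*(x + 2*sqrt(2))*(2*x - 2*sqrt(2)) + (x - sqrt(2))^2*(x + 2*sqrt(2)) = 4*x^3 - 3*x^2 - 12*x + 4*sqrt(2) + 6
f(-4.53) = 332.48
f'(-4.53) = -367.38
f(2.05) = 2.07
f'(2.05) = 8.91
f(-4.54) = 336.17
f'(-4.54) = -370.00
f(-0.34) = -10.26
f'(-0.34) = 15.23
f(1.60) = 0.09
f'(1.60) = 1.16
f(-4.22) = 230.59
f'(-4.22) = -291.73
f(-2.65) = -10.76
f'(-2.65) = -52.05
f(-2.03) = -28.70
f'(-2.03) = -9.81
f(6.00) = 928.28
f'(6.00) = 695.66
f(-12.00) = 21454.46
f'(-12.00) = -7188.34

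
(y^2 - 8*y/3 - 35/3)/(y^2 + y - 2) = (y^2 - 8*y/3 - 35/3)/(y^2 + y - 2)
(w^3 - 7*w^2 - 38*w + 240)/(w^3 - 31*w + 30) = (w - 8)/(w - 1)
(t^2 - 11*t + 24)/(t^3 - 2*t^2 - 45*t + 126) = (t - 8)/(t^2 + t - 42)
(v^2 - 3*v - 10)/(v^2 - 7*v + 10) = (v + 2)/(v - 2)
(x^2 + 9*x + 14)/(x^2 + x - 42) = (x + 2)/(x - 6)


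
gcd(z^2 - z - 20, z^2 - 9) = 1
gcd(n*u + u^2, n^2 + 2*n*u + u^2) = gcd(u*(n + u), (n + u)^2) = n + u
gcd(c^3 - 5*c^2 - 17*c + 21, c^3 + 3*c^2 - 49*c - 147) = c^2 - 4*c - 21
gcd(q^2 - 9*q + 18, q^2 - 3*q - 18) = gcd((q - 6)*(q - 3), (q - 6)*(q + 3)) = q - 6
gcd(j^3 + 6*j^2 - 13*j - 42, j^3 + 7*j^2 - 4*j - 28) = j^2 + 9*j + 14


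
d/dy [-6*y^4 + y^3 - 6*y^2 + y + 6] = -24*y^3 + 3*y^2 - 12*y + 1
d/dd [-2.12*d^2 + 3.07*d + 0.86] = 3.07 - 4.24*d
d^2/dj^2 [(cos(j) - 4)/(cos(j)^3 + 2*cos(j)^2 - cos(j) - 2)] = (14*sin(j)^4*cos(j) + 50*sin(j)^4 - 150*sin(j)^2*cos(j) - 107*sin(j)^2 - 18*cos(j)^5 - 5*cos(j)*cos(3*j) + 94*cos(j) - 10*cos(3*j) + 101)/((cos(j) + 2)^3*sin(j)^4)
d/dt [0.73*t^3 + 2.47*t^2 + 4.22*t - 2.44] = 2.19*t^2 + 4.94*t + 4.22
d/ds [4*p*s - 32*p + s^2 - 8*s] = 4*p + 2*s - 8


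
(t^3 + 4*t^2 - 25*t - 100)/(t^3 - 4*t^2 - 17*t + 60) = (t + 5)/(t - 3)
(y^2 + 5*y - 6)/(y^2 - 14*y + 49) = (y^2 + 5*y - 6)/(y^2 - 14*y + 49)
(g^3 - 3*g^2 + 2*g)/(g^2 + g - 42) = g*(g^2 - 3*g + 2)/(g^2 + g - 42)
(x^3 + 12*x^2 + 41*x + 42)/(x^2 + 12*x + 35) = (x^2 + 5*x + 6)/(x + 5)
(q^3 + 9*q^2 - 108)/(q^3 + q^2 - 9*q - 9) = (q^2 + 12*q + 36)/(q^2 + 4*q + 3)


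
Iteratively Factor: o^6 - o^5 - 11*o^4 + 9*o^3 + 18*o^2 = (o)*(o^5 - o^4 - 11*o^3 + 9*o^2 + 18*o) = o*(o - 2)*(o^4 + o^3 - 9*o^2 - 9*o) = o*(o - 2)*(o + 1)*(o^3 - 9*o) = o*(o - 3)*(o - 2)*(o + 1)*(o^2 + 3*o) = o*(o - 3)*(o - 2)*(o + 1)*(o + 3)*(o)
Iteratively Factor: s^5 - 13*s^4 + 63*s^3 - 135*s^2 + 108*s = (s - 3)*(s^4 - 10*s^3 + 33*s^2 - 36*s) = (s - 4)*(s - 3)*(s^3 - 6*s^2 + 9*s) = (s - 4)*(s - 3)^2*(s^2 - 3*s) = s*(s - 4)*(s - 3)^2*(s - 3)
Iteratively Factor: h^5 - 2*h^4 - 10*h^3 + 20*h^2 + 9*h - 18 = (h + 3)*(h^4 - 5*h^3 + 5*h^2 + 5*h - 6) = (h + 1)*(h + 3)*(h^3 - 6*h^2 + 11*h - 6) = (h - 1)*(h + 1)*(h + 3)*(h^2 - 5*h + 6) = (h - 2)*(h - 1)*(h + 1)*(h + 3)*(h - 3)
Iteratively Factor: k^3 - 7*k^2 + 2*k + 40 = (k + 2)*(k^2 - 9*k + 20) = (k - 5)*(k + 2)*(k - 4)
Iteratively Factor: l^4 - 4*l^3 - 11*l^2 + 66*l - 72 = (l - 2)*(l^3 - 2*l^2 - 15*l + 36) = (l - 2)*(l + 4)*(l^2 - 6*l + 9) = (l - 3)*(l - 2)*(l + 4)*(l - 3)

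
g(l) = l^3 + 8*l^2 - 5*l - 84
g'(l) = 3*l^2 + 16*l - 5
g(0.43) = -84.59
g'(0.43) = 2.43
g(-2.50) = -37.12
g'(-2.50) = -26.25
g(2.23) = -44.28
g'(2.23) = 45.60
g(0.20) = -84.67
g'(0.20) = -1.68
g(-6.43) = 13.06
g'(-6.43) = 16.15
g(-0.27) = -82.09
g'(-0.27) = -9.10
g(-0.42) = -80.56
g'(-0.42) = -11.19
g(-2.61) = -34.23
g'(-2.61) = -26.32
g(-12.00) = -600.00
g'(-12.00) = 235.00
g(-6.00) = 18.00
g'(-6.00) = 7.00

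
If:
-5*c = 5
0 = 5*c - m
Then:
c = -1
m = -5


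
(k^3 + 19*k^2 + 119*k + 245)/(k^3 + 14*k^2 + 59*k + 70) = (k + 7)/(k + 2)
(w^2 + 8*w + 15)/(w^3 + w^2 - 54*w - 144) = (w + 5)/(w^2 - 2*w - 48)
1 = 1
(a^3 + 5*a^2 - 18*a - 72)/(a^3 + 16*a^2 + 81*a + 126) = (a - 4)/(a + 7)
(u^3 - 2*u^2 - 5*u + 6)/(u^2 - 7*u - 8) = (-u^3 + 2*u^2 + 5*u - 6)/(-u^2 + 7*u + 8)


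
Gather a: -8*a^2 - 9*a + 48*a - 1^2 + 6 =-8*a^2 + 39*a + 5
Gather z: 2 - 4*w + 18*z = -4*w + 18*z + 2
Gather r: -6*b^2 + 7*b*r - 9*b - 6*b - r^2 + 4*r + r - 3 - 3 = -6*b^2 - 15*b - r^2 + r*(7*b + 5) - 6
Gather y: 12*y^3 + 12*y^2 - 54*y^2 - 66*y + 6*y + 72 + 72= 12*y^3 - 42*y^2 - 60*y + 144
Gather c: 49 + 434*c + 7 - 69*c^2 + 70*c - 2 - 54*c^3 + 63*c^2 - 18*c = -54*c^3 - 6*c^2 + 486*c + 54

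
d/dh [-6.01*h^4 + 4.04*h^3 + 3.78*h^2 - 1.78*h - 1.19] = -24.04*h^3 + 12.12*h^2 + 7.56*h - 1.78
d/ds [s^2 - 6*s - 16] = 2*s - 6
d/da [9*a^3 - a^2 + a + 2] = 27*a^2 - 2*a + 1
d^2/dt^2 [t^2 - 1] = 2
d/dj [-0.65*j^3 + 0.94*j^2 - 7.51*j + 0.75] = -1.95*j^2 + 1.88*j - 7.51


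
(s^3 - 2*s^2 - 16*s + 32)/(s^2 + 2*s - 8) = s - 4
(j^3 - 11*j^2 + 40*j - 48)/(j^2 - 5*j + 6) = (j^2 - 8*j + 16)/(j - 2)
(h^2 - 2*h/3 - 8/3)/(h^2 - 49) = (3*h^2 - 2*h - 8)/(3*(h^2 - 49))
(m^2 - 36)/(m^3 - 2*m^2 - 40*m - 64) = (36 - m^2)/(-m^3 + 2*m^2 + 40*m + 64)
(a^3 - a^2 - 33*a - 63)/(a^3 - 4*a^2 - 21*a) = (a + 3)/a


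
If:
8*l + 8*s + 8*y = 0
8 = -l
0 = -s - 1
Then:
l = -8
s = -1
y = 9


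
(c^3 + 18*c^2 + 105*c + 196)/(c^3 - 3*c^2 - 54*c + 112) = (c^2 + 11*c + 28)/(c^2 - 10*c + 16)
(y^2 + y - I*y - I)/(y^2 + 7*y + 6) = (y - I)/(y + 6)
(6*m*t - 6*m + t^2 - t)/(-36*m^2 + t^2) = (t - 1)/(-6*m + t)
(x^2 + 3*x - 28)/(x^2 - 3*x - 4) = (x + 7)/(x + 1)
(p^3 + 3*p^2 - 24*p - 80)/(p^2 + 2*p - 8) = (p^2 - p - 20)/(p - 2)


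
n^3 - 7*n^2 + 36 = (n - 6)*(n - 3)*(n + 2)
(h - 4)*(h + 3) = h^2 - h - 12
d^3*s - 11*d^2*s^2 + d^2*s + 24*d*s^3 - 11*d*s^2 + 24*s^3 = (d - 8*s)*(d - 3*s)*(d*s + s)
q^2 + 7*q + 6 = (q + 1)*(q + 6)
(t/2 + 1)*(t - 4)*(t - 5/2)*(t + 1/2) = t^4/2 - 2*t^3 - 21*t^2/8 + 37*t/4 + 5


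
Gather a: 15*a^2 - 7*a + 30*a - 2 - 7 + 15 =15*a^2 + 23*a + 6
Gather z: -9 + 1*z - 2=z - 11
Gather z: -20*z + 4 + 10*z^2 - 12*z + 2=10*z^2 - 32*z + 6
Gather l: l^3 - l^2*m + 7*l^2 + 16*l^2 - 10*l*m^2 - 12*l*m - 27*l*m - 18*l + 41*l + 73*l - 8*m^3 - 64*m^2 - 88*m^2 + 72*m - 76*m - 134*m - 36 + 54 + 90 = l^3 + l^2*(23 - m) + l*(-10*m^2 - 39*m + 96) - 8*m^3 - 152*m^2 - 138*m + 108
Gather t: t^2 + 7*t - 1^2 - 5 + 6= t^2 + 7*t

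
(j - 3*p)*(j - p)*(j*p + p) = j^3*p - 4*j^2*p^2 + j^2*p + 3*j*p^3 - 4*j*p^2 + 3*p^3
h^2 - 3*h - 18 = (h - 6)*(h + 3)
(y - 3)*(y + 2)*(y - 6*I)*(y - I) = y^4 - y^3 - 7*I*y^3 - 12*y^2 + 7*I*y^2 + 6*y + 42*I*y + 36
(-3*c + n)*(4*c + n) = -12*c^2 + c*n + n^2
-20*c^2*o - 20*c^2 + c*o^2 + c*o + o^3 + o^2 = (-4*c + o)*(5*c + o)*(o + 1)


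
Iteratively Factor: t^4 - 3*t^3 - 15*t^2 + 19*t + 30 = (t + 1)*(t^3 - 4*t^2 - 11*t + 30) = (t - 2)*(t + 1)*(t^2 - 2*t - 15) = (t - 2)*(t + 1)*(t + 3)*(t - 5)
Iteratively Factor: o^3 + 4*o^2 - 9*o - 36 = (o + 4)*(o^2 - 9) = (o + 3)*(o + 4)*(o - 3)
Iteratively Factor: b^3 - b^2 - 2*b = (b + 1)*(b^2 - 2*b) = (b - 2)*(b + 1)*(b)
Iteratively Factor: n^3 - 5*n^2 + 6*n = (n)*(n^2 - 5*n + 6) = n*(n - 2)*(n - 3)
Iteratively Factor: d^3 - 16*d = (d + 4)*(d^2 - 4*d) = (d - 4)*(d + 4)*(d)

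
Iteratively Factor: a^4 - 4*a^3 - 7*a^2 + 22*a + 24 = (a - 3)*(a^3 - a^2 - 10*a - 8) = (a - 3)*(a + 2)*(a^2 - 3*a - 4) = (a - 3)*(a + 1)*(a + 2)*(a - 4)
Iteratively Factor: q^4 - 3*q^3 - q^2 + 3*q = (q)*(q^3 - 3*q^2 - q + 3) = q*(q - 1)*(q^2 - 2*q - 3) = q*(q - 3)*(q - 1)*(q + 1)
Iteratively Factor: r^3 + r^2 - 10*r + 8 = (r - 1)*(r^2 + 2*r - 8) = (r - 1)*(r + 4)*(r - 2)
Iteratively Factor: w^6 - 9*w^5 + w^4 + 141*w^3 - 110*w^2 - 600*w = (w - 5)*(w^5 - 4*w^4 - 19*w^3 + 46*w^2 + 120*w) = (w - 5)^2*(w^4 + w^3 - 14*w^2 - 24*w) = (w - 5)^2*(w + 3)*(w^3 - 2*w^2 - 8*w) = (w - 5)^2*(w + 2)*(w + 3)*(w^2 - 4*w) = (w - 5)^2*(w - 4)*(w + 2)*(w + 3)*(w)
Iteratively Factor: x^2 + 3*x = (x)*(x + 3)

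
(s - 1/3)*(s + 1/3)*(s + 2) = s^3 + 2*s^2 - s/9 - 2/9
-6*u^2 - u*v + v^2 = (-3*u + v)*(2*u + v)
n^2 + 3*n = n*(n + 3)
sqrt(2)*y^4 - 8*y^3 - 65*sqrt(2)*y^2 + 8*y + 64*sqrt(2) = (y - 1)*(y - 8*sqrt(2))*(y + 4*sqrt(2))*(sqrt(2)*y + sqrt(2))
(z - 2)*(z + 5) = z^2 + 3*z - 10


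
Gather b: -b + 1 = 1 - b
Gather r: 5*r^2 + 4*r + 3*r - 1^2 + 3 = 5*r^2 + 7*r + 2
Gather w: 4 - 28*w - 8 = -28*w - 4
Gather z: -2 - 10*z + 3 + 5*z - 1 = -5*z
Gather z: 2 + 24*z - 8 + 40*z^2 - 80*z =40*z^2 - 56*z - 6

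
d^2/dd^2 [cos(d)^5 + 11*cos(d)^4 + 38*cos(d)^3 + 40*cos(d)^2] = -25*cos(d)^5 - 176*cos(d)^4 - 322*cos(d)^3 - 28*cos(d)^2 + 228*cos(d) + 80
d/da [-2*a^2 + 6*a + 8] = 6 - 4*a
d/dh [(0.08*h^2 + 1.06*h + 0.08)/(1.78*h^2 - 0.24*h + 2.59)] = (-1.906*h^2 + 0.1296*h + 2.7646)/(3.1684*h^4 - 0.8544*h^3 + 9.278*h^2 - 1.2432*h + 6.7081)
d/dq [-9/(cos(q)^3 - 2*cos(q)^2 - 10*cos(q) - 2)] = 9*(-3*cos(q)^2 + 4*cos(q) + 10)*sin(q)/(-cos(q)^3 + 2*cos(q)^2 + 10*cos(q) + 2)^2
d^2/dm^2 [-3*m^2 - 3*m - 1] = -6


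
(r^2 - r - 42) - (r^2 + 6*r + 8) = -7*r - 50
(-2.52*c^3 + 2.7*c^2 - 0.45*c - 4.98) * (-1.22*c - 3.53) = 3.0744*c^4 + 5.6016*c^3 - 8.982*c^2 + 7.6641*c + 17.5794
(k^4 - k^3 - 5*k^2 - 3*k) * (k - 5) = k^5 - 6*k^4 + 22*k^2 + 15*k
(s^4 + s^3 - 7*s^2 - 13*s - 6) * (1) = s^4 + s^3 - 7*s^2 - 13*s - 6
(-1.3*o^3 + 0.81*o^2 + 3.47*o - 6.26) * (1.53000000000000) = -1.989*o^3 + 1.2393*o^2 + 5.3091*o - 9.5778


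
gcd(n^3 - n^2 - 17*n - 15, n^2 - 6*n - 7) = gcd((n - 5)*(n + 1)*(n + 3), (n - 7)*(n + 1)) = n + 1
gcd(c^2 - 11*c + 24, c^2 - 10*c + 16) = c - 8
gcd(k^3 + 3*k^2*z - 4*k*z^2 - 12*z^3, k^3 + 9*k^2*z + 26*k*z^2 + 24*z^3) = k^2 + 5*k*z + 6*z^2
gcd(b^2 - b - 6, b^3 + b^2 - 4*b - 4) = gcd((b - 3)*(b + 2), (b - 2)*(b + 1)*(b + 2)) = b + 2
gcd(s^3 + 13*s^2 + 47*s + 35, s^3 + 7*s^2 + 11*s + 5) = s^2 + 6*s + 5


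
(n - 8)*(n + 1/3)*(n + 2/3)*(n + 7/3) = n^4 - 14*n^3/3 - 217*n^2/9 - 538*n/27 - 112/27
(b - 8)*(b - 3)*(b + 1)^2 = b^4 - 9*b^3 + 3*b^2 + 37*b + 24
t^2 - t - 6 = (t - 3)*(t + 2)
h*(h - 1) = h^2 - h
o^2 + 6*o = o*(o + 6)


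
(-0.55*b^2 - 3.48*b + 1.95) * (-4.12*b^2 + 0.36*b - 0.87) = 2.266*b^4 + 14.1396*b^3 - 8.8083*b^2 + 3.7296*b - 1.6965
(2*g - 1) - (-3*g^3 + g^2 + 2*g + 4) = 3*g^3 - g^2 - 5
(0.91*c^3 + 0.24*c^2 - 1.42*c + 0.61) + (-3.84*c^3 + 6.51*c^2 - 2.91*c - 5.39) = -2.93*c^3 + 6.75*c^2 - 4.33*c - 4.78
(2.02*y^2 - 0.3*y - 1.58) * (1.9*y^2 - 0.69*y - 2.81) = 3.838*y^4 - 1.9638*y^3 - 8.4712*y^2 + 1.9332*y + 4.4398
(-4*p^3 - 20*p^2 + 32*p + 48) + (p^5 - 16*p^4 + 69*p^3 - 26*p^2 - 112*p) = p^5 - 16*p^4 + 65*p^3 - 46*p^2 - 80*p + 48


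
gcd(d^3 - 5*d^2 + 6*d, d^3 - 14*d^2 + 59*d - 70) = d - 2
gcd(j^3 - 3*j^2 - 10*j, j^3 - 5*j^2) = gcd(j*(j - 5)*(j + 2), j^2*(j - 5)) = j^2 - 5*j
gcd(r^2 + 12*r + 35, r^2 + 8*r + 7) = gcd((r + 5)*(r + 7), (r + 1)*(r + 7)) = r + 7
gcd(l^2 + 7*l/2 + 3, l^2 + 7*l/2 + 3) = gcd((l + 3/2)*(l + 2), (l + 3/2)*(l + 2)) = l^2 + 7*l/2 + 3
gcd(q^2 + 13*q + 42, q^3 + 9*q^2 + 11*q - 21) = q + 7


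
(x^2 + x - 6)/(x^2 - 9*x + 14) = (x + 3)/(x - 7)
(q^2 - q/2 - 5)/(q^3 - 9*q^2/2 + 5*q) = (q + 2)/(q*(q - 2))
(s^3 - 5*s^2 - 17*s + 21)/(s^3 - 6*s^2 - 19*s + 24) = (s - 7)/(s - 8)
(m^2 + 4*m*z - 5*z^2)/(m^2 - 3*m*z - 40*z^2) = (-m + z)/(-m + 8*z)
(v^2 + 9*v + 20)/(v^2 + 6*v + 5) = (v + 4)/(v + 1)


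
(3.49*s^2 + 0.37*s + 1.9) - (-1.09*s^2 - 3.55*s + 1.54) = 4.58*s^2 + 3.92*s + 0.36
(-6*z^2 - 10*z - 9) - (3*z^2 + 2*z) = -9*z^2 - 12*z - 9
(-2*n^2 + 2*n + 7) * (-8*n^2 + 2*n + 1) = 16*n^4 - 20*n^3 - 54*n^2 + 16*n + 7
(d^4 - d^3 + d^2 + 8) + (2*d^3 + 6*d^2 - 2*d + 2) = d^4 + d^3 + 7*d^2 - 2*d + 10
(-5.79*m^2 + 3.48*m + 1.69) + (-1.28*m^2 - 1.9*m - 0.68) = -7.07*m^2 + 1.58*m + 1.01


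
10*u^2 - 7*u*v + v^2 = (-5*u + v)*(-2*u + v)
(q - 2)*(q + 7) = q^2 + 5*q - 14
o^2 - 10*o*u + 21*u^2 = (o - 7*u)*(o - 3*u)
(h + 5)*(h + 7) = h^2 + 12*h + 35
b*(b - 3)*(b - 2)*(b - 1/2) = b^4 - 11*b^3/2 + 17*b^2/2 - 3*b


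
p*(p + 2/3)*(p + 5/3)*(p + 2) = p^4 + 13*p^3/3 + 52*p^2/9 + 20*p/9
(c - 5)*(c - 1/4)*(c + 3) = c^3 - 9*c^2/4 - 29*c/2 + 15/4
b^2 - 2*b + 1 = (b - 1)^2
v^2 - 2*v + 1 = (v - 1)^2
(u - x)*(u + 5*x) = u^2 + 4*u*x - 5*x^2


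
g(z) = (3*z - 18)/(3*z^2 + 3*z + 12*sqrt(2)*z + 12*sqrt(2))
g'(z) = (3*z - 18)*(-6*z - 12*sqrt(2) - 3)/(3*z^2 + 3*z + 12*sqrt(2)*z + 12*sqrt(2))^2 + 3/(3*z^2 + 3*z + 12*sqrt(2)*z + 12*sqrt(2))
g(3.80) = -0.05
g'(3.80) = 0.04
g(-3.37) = 1.73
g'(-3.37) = -0.21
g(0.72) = -0.48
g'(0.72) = 0.45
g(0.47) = -0.61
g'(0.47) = 0.63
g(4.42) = -0.03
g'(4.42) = 0.03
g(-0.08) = -1.19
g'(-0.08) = 1.70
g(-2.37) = 1.86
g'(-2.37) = 0.57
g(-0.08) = -1.19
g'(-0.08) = 1.70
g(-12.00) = -0.26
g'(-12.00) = -0.05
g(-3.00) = 1.69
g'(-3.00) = 0.02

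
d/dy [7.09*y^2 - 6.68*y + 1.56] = 14.18*y - 6.68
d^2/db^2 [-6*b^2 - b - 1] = -12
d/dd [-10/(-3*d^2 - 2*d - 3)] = 20*(-3*d - 1)/(3*d^2 + 2*d + 3)^2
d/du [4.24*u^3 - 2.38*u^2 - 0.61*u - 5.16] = 12.72*u^2 - 4.76*u - 0.61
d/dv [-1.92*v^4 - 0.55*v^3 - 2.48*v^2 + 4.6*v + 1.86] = -7.68*v^3 - 1.65*v^2 - 4.96*v + 4.6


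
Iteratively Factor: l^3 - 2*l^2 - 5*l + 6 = (l - 1)*(l^2 - l - 6) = (l - 3)*(l - 1)*(l + 2)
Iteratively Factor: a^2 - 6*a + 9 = (a - 3)*(a - 3)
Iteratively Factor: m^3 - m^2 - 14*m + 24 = (m - 3)*(m^2 + 2*m - 8) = (m - 3)*(m + 4)*(m - 2)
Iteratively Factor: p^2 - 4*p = (p - 4)*(p)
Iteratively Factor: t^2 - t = (t)*(t - 1)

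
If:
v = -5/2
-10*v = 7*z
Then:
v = -5/2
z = 25/7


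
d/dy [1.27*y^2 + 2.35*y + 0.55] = 2.54*y + 2.35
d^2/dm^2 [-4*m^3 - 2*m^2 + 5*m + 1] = -24*m - 4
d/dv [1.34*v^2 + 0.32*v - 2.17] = 2.68*v + 0.32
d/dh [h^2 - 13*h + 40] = 2*h - 13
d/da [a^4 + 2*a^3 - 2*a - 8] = 4*a^3 + 6*a^2 - 2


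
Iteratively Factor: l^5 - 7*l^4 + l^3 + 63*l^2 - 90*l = (l - 3)*(l^4 - 4*l^3 - 11*l^2 + 30*l) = (l - 3)*(l + 3)*(l^3 - 7*l^2 + 10*l) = (l - 3)*(l - 2)*(l + 3)*(l^2 - 5*l) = (l - 5)*(l - 3)*(l - 2)*(l + 3)*(l)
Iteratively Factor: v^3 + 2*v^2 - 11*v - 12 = (v - 3)*(v^2 + 5*v + 4) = (v - 3)*(v + 4)*(v + 1)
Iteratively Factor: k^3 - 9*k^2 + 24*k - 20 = (k - 2)*(k^2 - 7*k + 10) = (k - 5)*(k - 2)*(k - 2)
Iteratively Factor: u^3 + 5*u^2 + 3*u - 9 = (u + 3)*(u^2 + 2*u - 3) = (u - 1)*(u + 3)*(u + 3)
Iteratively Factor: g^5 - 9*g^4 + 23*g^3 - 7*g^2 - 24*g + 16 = (g - 1)*(g^4 - 8*g^3 + 15*g^2 + 8*g - 16) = (g - 1)*(g + 1)*(g^3 - 9*g^2 + 24*g - 16) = (g - 1)^2*(g + 1)*(g^2 - 8*g + 16) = (g - 4)*(g - 1)^2*(g + 1)*(g - 4)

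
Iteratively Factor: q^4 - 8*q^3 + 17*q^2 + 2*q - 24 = (q - 3)*(q^3 - 5*q^2 + 2*q + 8) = (q - 3)*(q + 1)*(q^2 - 6*q + 8) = (q - 4)*(q - 3)*(q + 1)*(q - 2)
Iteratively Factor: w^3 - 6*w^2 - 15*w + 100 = (w - 5)*(w^2 - w - 20) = (w - 5)*(w + 4)*(w - 5)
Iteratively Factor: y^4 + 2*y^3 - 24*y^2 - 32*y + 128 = (y + 4)*(y^3 - 2*y^2 - 16*y + 32) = (y + 4)^2*(y^2 - 6*y + 8) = (y - 2)*(y + 4)^2*(y - 4)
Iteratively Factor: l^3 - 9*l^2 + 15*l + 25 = (l - 5)*(l^2 - 4*l - 5) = (l - 5)*(l + 1)*(l - 5)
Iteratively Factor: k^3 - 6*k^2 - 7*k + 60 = (k + 3)*(k^2 - 9*k + 20) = (k - 4)*(k + 3)*(k - 5)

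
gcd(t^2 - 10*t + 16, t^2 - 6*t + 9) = 1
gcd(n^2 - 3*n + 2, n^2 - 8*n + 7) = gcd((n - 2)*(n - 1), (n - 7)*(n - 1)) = n - 1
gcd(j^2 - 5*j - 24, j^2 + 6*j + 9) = j + 3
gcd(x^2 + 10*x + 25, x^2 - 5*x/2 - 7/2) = 1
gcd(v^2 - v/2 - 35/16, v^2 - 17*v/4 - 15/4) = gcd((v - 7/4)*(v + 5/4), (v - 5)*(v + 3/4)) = 1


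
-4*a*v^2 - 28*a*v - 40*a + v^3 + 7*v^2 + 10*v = (-4*a + v)*(v + 2)*(v + 5)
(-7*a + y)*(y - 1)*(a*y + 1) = -7*a^2*y^2 + 7*a^2*y + a*y^3 - a*y^2 - 7*a*y + 7*a + y^2 - y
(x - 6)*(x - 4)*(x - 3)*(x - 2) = x^4 - 15*x^3 + 80*x^2 - 180*x + 144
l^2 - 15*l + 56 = (l - 8)*(l - 7)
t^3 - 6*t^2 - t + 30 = (t - 5)*(t - 3)*(t + 2)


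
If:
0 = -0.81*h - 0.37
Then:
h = -0.46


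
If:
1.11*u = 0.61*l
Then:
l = 1.81967213114754*u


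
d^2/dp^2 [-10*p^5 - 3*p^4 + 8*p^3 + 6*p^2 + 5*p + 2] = -200*p^3 - 36*p^2 + 48*p + 12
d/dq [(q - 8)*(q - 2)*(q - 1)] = 3*q^2 - 22*q + 26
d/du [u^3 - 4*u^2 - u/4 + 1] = 3*u^2 - 8*u - 1/4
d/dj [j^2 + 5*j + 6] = 2*j + 5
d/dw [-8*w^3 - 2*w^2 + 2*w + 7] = -24*w^2 - 4*w + 2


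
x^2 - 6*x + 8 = (x - 4)*(x - 2)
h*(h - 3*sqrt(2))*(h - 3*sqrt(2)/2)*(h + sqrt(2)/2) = h^4 - 4*sqrt(2)*h^3 + 9*h^2/2 + 9*sqrt(2)*h/2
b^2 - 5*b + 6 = (b - 3)*(b - 2)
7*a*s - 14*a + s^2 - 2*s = (7*a + s)*(s - 2)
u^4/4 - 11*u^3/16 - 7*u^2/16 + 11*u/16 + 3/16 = (u/4 + 1/4)*(u - 3)*(u - 1)*(u + 1/4)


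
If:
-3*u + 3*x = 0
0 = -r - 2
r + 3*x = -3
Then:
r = -2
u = -1/3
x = -1/3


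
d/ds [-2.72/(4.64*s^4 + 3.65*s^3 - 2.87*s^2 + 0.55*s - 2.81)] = (50.4832*s^3 + 29.784*s^2 - 15.6128*s + 1.496)/(4.64*s^4 + 3.65*s^3 - 2.87*s^2 + 0.55*s - 2.81)^2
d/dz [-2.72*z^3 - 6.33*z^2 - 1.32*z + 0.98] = -8.16*z^2 - 12.66*z - 1.32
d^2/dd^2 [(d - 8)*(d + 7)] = 2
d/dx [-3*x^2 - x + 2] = -6*x - 1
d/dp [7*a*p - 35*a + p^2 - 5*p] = 7*a + 2*p - 5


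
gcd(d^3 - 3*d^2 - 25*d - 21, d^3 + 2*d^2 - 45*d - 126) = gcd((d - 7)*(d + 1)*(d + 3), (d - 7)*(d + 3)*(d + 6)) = d^2 - 4*d - 21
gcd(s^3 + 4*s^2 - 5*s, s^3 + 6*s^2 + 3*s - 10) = s^2 + 4*s - 5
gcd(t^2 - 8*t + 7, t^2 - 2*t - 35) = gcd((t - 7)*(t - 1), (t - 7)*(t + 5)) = t - 7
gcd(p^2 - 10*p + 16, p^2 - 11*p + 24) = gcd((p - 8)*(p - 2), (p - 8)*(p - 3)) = p - 8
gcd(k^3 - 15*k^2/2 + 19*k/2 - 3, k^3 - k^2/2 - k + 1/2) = k^2 - 3*k/2 + 1/2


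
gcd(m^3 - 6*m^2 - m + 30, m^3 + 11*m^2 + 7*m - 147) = m - 3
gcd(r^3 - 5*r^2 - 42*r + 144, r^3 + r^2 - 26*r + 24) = r + 6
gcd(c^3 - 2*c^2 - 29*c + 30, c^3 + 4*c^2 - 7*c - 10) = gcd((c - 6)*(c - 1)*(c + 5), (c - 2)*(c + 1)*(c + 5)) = c + 5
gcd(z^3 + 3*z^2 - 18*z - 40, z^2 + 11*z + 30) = z + 5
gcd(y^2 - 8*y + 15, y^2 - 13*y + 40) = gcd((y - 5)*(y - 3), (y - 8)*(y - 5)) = y - 5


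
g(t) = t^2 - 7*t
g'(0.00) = -7.00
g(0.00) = 0.00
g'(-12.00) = -31.00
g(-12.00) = 228.00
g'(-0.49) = -7.98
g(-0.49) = 3.67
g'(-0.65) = -8.30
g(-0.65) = 4.97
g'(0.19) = -6.62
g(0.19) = -1.29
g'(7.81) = 8.62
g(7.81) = 6.33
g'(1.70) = -3.60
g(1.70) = -9.01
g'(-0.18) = -7.36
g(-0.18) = 1.29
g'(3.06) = -0.88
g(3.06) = -12.06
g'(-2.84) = -12.68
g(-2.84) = 27.95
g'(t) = 2*t - 7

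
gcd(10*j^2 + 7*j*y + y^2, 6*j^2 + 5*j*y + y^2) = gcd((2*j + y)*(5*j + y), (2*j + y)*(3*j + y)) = 2*j + y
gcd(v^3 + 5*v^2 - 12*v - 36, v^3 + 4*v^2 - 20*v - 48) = v^2 + 8*v + 12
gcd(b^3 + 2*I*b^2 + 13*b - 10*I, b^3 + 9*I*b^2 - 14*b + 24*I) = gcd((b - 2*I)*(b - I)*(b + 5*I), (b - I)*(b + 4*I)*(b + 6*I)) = b - I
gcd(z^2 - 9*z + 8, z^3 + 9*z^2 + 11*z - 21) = z - 1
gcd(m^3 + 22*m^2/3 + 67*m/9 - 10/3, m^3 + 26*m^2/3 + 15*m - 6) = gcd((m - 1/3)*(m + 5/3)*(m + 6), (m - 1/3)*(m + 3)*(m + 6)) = m^2 + 17*m/3 - 2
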